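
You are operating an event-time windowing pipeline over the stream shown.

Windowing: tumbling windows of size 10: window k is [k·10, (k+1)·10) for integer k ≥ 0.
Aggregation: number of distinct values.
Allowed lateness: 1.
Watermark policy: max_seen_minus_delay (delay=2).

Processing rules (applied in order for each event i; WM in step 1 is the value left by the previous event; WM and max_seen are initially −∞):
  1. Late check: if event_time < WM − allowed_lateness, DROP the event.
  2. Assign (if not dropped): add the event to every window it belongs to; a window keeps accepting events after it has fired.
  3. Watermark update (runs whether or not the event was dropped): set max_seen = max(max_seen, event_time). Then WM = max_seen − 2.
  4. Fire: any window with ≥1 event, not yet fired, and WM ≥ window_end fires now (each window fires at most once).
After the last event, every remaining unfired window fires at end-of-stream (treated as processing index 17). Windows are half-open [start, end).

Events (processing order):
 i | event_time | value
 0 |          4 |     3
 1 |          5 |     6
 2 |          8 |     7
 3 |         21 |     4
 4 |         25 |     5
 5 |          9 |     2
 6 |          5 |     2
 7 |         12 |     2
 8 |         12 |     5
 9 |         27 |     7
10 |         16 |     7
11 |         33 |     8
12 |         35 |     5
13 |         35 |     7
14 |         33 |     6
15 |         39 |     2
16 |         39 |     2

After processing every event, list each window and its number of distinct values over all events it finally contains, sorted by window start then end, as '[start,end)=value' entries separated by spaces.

[0,10)=3 [20,30)=3 [30,40)=5

i=0 t=4 v=3: → [0,10); WM=2
i=1 t=5 v=6: → [0,10); WM=3
i=2 t=8 v=7: → [0,10); WM=6
i=3 t=21 v=4: → [20,30); WM=19; [0,10) fires=3
i=4 t=25 v=5: → [20,30); WM=23
i=5 t=9 v=2: DROP (t<23-1); WM=23
i=6 t=5 v=2: DROP (t<23-1); WM=23
i=7 t=12 v=2: DROP (t<23-1); WM=23
i=8 t=12 v=5: DROP (t<23-1); WM=23
i=9 t=27 v=7: → [20,30); WM=25
i=10 t=16 v=7: DROP (t<25-1); WM=25
i=11 t=33 v=8: → [30,40); WM=31; [20,30) fires=3
i=12 t=35 v=5: → [30,40); WM=33
i=13 t=35 v=7: → [30,40); WM=33
i=14 t=33 v=6: → [30,40); WM=33
i=15 t=39 v=2: → [30,40); WM=37
i=16 t=39 v=2: → [30,40); WM=37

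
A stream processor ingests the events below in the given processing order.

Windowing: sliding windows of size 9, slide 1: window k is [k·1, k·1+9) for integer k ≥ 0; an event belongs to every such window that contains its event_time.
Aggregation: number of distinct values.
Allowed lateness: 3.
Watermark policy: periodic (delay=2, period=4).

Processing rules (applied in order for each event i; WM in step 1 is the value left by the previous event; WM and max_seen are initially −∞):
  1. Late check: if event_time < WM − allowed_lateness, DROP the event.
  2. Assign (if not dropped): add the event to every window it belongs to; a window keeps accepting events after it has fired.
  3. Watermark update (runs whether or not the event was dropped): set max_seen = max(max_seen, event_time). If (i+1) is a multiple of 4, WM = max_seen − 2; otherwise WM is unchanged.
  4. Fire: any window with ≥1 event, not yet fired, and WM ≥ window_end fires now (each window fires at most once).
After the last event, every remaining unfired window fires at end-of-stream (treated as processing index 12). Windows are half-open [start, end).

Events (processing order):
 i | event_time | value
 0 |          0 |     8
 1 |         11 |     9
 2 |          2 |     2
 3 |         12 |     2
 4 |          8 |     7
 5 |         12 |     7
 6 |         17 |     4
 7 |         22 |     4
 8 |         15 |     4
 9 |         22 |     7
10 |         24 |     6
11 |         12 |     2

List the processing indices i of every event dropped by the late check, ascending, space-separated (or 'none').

i=0 t=0 v=8: → [0,9); WM=−∞
i=1 t=11 v=9: → [11,20),[10,19),[9,18),[8,17),[7,16),[6,15),[5,14),[4,13),[3,12); WM=−∞
i=2 t=2 v=2: → [2,11),[1,10),[0,9); WM=−∞
i=3 t=12 v=2: → [12,21),[11,20),[10,19),[9,18),[8,17),[7,16),[6,15),[5,14),[4,13); WM=10; [0,9) fires=2 [1,10) fires=1
i=4 t=8 v=7: → [8,17),[7,16),[6,15),[5,14),[4,13),[3,12),[2,11),[1,10),[0,9); WM=10
i=5 t=12 v=7: → [12,21),[11,20),[10,19),[9,18),[8,17),[7,16),[6,15),[5,14),[4,13); WM=10
i=6 t=17 v=4: → [17,26),[16,25),[15,24),[14,23),[13,22),[12,21),[11,20),[10,19),[9,18); WM=10
i=7 t=22 v=4: → [22,31),[21,30),[20,29),[19,28),[18,27),[17,26),[16,25),[15,24),[14,23); WM=20; [2,11) fires=2 [3,12) fires=2 [4,13) fires=3 [5,14) fires=3 [6,15) fires=3 [7,16) fires=3 [8,17) fires=3 [9,18) fires=4 [10,19) fires=4 [11,20) fires=4
i=8 t=15 v=4: DROP (t<20-3); WM=20
i=9 t=22 v=7: → [22,31),[21,30),[20,29),[19,28),[18,27),[17,26),[16,25),[15,24),[14,23); WM=20
i=10 t=24 v=6: → [24,33),[23,32),[22,31),[21,30),[20,29),[19,28),[18,27),[17,26),[16,25); WM=20
i=11 t=12 v=2: DROP (t<20-3); WM=22; [12,21) fires=3 [13,22) fires=1

8 11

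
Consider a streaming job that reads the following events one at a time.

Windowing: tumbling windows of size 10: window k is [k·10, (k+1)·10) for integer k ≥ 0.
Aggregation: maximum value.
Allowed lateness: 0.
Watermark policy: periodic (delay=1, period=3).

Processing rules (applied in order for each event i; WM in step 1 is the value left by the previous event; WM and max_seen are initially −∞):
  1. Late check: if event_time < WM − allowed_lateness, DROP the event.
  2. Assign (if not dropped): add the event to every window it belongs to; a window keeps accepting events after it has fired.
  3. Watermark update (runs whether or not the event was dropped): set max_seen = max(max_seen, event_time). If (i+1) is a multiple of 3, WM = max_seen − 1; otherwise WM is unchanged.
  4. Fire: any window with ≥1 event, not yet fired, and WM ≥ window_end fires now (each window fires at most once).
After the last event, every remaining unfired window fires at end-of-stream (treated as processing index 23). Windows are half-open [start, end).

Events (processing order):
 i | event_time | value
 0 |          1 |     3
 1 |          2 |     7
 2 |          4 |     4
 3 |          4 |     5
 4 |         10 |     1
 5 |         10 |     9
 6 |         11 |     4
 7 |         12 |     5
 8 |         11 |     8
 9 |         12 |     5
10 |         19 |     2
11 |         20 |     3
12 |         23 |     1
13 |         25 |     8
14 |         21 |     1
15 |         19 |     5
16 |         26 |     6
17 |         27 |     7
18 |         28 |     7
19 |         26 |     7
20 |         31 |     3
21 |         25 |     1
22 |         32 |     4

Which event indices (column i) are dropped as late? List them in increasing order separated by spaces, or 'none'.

15 21

i=0 t=1 v=3: → [0,10); WM=−∞
i=1 t=2 v=7: → [0,10); WM=−∞
i=2 t=4 v=4: → [0,10); WM=3
i=3 t=4 v=5: → [0,10); WM=3
i=4 t=10 v=1: → [10,20); WM=3
i=5 t=10 v=9: → [10,20); WM=9
i=6 t=11 v=4: → [10,20); WM=9
i=7 t=12 v=5: → [10,20); WM=9
i=8 t=11 v=8: → [10,20); WM=11; [0,10) fires=7
i=9 t=12 v=5: → [10,20); WM=11
i=10 t=19 v=2: → [10,20); WM=11
i=11 t=20 v=3: → [20,30); WM=19
i=12 t=23 v=1: → [20,30); WM=19
i=13 t=25 v=8: → [20,30); WM=19
i=14 t=21 v=1: → [20,30); WM=24; [10,20) fires=9
i=15 t=19 v=5: DROP (t<24-0); WM=24
i=16 t=26 v=6: → [20,30); WM=24
i=17 t=27 v=7: → [20,30); WM=26
i=18 t=28 v=7: → [20,30); WM=26
i=19 t=26 v=7: → [20,30); WM=26
i=20 t=31 v=3: → [30,40); WM=30; [20,30) fires=8
i=21 t=25 v=1: DROP (t<30-0); WM=30
i=22 t=32 v=4: → [30,40); WM=30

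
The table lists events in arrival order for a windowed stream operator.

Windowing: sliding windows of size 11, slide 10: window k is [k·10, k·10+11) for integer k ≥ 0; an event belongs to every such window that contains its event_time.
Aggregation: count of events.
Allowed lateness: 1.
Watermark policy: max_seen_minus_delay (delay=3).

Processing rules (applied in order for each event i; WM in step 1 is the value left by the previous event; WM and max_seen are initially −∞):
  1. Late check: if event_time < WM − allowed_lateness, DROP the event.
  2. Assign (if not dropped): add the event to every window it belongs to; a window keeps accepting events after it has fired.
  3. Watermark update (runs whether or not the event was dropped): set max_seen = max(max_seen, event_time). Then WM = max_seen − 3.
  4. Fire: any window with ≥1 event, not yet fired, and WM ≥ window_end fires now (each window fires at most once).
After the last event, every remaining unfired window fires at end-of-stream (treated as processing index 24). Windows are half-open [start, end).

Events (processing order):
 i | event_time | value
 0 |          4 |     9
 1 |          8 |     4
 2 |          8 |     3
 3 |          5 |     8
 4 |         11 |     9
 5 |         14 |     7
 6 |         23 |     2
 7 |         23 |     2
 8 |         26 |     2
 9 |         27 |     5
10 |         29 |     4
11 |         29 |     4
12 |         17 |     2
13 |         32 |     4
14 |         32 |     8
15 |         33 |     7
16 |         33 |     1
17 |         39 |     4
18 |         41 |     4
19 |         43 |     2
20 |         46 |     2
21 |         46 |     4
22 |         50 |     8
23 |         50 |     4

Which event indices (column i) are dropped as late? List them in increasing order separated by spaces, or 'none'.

i=0 t=4 v=9: → [0,11); WM=1
i=1 t=8 v=4: → [0,11); WM=5
i=2 t=8 v=3: → [0,11); WM=5
i=3 t=5 v=8: → [0,11); WM=5
i=4 t=11 v=9: → [10,21); WM=8
i=5 t=14 v=7: → [10,21); WM=11; [0,11) fires=4
i=6 t=23 v=2: → [20,31); WM=20
i=7 t=23 v=2: → [20,31); WM=20
i=8 t=26 v=2: → [20,31); WM=23; [10,21) fires=2
i=9 t=27 v=5: → [20,31); WM=24
i=10 t=29 v=4: → [20,31); WM=26
i=11 t=29 v=4: → [20,31); WM=26
i=12 t=17 v=2: DROP (t<26-1); WM=26
i=13 t=32 v=4: → [30,41); WM=29
i=14 t=32 v=8: → [30,41); WM=29
i=15 t=33 v=7: → [30,41); WM=30
i=16 t=33 v=1: → [30,41); WM=30
i=17 t=39 v=4: → [30,41); WM=36; [20,31) fires=6
i=18 t=41 v=4: → [40,51); WM=38
i=19 t=43 v=2: → [40,51); WM=40
i=20 t=46 v=2: → [40,51); WM=43; [30,41) fires=5
i=21 t=46 v=4: → [40,51); WM=43
i=22 t=50 v=8: → [50,61),[40,51); WM=47
i=23 t=50 v=4: → [50,61),[40,51); WM=47

12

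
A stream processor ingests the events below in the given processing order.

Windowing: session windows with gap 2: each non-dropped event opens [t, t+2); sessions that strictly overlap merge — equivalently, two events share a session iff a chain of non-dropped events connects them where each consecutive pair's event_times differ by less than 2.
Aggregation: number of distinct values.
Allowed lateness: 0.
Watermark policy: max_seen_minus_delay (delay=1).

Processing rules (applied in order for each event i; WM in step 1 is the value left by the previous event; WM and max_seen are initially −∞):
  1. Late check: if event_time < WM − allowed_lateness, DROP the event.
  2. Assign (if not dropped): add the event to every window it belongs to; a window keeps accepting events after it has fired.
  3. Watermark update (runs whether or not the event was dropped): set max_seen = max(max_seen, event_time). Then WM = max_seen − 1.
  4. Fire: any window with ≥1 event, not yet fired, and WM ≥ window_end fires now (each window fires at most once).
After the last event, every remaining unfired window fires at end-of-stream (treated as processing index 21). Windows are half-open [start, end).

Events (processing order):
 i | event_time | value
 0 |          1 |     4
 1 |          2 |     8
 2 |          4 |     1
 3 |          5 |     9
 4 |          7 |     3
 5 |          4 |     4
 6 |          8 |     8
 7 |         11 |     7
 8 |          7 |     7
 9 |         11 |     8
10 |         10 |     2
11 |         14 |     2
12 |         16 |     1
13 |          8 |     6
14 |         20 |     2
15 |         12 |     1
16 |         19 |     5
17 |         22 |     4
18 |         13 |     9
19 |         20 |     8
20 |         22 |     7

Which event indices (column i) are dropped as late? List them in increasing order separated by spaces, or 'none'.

5 8 13 15 18 19

i=0 t=1 v=4: → [1,3); WM=0
i=1 t=2 v=8: → [1,4); WM=1
i=2 t=4 v=1: → [4,6); WM=3
i=3 t=5 v=9: → [4,7); WM=4
i=4 t=7 v=3: → [7,9); WM=6
i=5 t=4 v=4: DROP (t<6-0); WM=6
i=6 t=8 v=8: → [7,10); WM=7
i=7 t=11 v=7: → [11,13); WM=10
i=8 t=7 v=7: DROP (t<10-0); WM=10
i=9 t=11 v=8: → [11,13); WM=10
i=10 t=10 v=2: → [10,13); WM=10
i=11 t=14 v=2: → [14,16); WM=13
i=12 t=16 v=1: → [16,18); WM=15
i=13 t=8 v=6: DROP (t<15-0); WM=15
i=14 t=20 v=2: → [20,22); WM=19
i=15 t=12 v=1: DROP (t<19-0); WM=19
i=16 t=19 v=5: → [19,22); WM=19
i=17 t=22 v=4: → [22,24); WM=21
i=18 t=13 v=9: DROP (t<21-0); WM=21
i=19 t=20 v=8: DROP (t<21-0); WM=21
i=20 t=22 v=7: → [22,24); WM=21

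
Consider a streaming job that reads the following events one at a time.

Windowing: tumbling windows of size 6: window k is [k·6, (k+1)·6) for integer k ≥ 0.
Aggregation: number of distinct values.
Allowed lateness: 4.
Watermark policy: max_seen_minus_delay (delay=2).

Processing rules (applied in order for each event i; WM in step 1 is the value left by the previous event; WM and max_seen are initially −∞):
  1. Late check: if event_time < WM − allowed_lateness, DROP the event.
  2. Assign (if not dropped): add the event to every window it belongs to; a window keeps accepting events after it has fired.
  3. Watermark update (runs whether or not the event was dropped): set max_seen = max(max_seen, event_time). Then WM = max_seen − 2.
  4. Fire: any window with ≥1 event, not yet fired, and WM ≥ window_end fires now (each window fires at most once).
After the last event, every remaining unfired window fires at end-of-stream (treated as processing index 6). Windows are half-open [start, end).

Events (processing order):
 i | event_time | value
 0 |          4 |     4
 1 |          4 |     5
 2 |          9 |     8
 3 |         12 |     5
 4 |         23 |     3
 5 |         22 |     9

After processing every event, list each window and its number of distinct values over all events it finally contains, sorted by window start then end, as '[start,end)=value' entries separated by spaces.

[0,6)=2 [6,12)=1 [12,18)=1 [18,24)=2

i=0 t=4 v=4: → [0,6); WM=2
i=1 t=4 v=5: → [0,6); WM=2
i=2 t=9 v=8: → [6,12); WM=7; [0,6) fires=2
i=3 t=12 v=5: → [12,18); WM=10
i=4 t=23 v=3: → [18,24); WM=21; [6,12) fires=1 [12,18) fires=1
i=5 t=22 v=9: → [18,24); WM=21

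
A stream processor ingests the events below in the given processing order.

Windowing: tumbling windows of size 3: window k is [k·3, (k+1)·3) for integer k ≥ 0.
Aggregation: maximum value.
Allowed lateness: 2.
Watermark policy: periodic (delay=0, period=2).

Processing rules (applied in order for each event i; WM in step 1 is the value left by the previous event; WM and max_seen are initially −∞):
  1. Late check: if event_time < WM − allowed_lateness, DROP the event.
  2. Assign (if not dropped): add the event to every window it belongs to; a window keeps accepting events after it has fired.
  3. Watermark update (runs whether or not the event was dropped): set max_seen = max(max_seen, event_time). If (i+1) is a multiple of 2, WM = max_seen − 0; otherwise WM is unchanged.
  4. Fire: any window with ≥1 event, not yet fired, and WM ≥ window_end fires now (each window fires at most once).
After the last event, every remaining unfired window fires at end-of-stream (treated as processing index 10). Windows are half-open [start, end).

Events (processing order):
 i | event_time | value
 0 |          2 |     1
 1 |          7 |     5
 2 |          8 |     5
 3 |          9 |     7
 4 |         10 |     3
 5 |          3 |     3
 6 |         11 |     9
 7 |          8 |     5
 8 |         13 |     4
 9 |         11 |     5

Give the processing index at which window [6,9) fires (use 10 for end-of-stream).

i=0 t=2 v=1: → [0,3); WM=−∞
i=1 t=7 v=5: → [6,9); WM=7; [0,3) fires=1
i=2 t=8 v=5: → [6,9); WM=7
i=3 t=9 v=7: → [9,12); WM=9; [6,9) fires=5
i=4 t=10 v=3: → [9,12); WM=9
i=5 t=3 v=3: DROP (t<9-2); WM=10
i=6 t=11 v=9: → [9,12); WM=10
i=7 t=8 v=5: → [6,9); WM=11
i=8 t=13 v=4: → [12,15); WM=11
i=9 t=11 v=5: → [9,12); WM=13; [9,12) fires=9

3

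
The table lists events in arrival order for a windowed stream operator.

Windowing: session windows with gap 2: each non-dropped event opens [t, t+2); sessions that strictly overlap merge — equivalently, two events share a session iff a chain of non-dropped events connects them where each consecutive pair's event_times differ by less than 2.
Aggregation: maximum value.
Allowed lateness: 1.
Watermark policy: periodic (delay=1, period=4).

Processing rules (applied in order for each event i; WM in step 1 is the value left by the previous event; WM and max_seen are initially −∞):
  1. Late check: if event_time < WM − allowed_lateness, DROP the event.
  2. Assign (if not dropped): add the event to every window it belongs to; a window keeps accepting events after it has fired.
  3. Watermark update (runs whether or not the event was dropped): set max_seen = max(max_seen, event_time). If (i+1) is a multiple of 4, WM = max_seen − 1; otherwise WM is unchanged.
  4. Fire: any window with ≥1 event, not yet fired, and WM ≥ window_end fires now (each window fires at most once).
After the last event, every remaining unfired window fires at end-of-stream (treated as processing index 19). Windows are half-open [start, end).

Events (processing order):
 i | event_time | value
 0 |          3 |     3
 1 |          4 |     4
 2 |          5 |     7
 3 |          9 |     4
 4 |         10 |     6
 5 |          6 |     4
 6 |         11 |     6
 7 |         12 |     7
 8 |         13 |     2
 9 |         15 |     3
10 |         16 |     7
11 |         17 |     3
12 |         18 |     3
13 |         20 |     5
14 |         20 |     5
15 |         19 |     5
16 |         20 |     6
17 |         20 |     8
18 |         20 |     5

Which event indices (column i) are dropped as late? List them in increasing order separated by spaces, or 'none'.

5

i=0 t=3 v=3: → [3,5); WM=−∞
i=1 t=4 v=4: → [3,6); WM=−∞
i=2 t=5 v=7: → [3,7); WM=−∞
i=3 t=9 v=4: → [9,11); WM=8
i=4 t=10 v=6: → [9,12); WM=8
i=5 t=6 v=4: DROP (t<8-1); WM=8
i=6 t=11 v=6: → [9,13); WM=8
i=7 t=12 v=7: → [9,14); WM=11
i=8 t=13 v=2: → [9,15); WM=11
i=9 t=15 v=3: → [15,17); WM=11
i=10 t=16 v=7: → [15,18); WM=11
i=11 t=17 v=3: → [15,19); WM=16
i=12 t=18 v=3: → [15,20); WM=16
i=13 t=20 v=5: → [20,22); WM=16
i=14 t=20 v=5: → [20,22); WM=16
i=15 t=19 v=5: → [15,22); WM=19
i=16 t=20 v=6: → [15,22); WM=19
i=17 t=20 v=8: → [15,22); WM=19
i=18 t=20 v=5: → [15,22); WM=19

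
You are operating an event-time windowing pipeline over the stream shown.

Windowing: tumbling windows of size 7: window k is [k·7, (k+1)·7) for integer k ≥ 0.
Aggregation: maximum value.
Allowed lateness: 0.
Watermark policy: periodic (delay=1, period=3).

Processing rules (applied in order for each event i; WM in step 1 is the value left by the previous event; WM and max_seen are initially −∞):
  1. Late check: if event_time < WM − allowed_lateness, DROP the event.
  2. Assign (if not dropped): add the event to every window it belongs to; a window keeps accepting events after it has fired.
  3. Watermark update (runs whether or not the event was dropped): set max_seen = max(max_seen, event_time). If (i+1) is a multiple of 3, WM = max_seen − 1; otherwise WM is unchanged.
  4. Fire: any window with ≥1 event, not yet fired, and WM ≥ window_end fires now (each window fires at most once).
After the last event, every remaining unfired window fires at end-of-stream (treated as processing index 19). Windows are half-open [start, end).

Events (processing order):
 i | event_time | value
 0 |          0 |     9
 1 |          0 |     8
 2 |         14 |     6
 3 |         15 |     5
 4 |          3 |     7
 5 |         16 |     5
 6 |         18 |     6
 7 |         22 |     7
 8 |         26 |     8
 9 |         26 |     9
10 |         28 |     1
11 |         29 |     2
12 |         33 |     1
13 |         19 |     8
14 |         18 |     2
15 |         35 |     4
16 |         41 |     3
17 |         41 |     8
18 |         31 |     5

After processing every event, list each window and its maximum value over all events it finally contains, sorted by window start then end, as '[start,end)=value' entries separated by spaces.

[0,7)=9 [14,21)=6 [21,28)=9 [28,35)=2 [35,42)=8

i=0 t=0 v=9: → [0,7); WM=−∞
i=1 t=0 v=8: → [0,7); WM=−∞
i=2 t=14 v=6: → [14,21); WM=13; [0,7) fires=9
i=3 t=15 v=5: → [14,21); WM=13
i=4 t=3 v=7: DROP (t<13-0); WM=13
i=5 t=16 v=5: → [14,21); WM=15
i=6 t=18 v=6: → [14,21); WM=15
i=7 t=22 v=7: → [21,28); WM=15
i=8 t=26 v=8: → [21,28); WM=25; [14,21) fires=6
i=9 t=26 v=9: → [21,28); WM=25
i=10 t=28 v=1: → [28,35); WM=25
i=11 t=29 v=2: → [28,35); WM=28; [21,28) fires=9
i=12 t=33 v=1: → [28,35); WM=28
i=13 t=19 v=8: DROP (t<28-0); WM=28
i=14 t=18 v=2: DROP (t<28-0); WM=32
i=15 t=35 v=4: → [35,42); WM=32
i=16 t=41 v=3: → [35,42); WM=32
i=17 t=41 v=8: → [35,42); WM=40; [28,35) fires=2
i=18 t=31 v=5: DROP (t<40-0); WM=40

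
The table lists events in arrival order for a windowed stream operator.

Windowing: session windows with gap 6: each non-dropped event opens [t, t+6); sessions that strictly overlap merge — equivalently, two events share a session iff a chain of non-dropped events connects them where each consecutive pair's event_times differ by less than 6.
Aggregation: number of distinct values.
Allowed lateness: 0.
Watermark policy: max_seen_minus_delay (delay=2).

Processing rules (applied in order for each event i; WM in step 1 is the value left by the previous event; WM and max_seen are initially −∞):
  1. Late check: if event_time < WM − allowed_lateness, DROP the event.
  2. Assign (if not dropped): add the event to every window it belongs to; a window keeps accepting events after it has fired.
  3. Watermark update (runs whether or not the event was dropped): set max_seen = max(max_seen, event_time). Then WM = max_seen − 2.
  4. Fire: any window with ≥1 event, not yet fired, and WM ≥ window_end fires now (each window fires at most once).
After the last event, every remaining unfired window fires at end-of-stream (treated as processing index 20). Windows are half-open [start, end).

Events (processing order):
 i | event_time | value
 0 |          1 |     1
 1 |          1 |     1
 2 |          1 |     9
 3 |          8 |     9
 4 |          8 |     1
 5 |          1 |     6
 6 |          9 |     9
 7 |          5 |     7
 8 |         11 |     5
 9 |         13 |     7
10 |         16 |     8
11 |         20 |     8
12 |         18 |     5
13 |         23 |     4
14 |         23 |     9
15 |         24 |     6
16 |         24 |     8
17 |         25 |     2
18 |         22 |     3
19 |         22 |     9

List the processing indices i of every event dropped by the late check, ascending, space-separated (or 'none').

i=0 t=1 v=1: → [1,7); WM=-1
i=1 t=1 v=1: → [1,7); WM=-1
i=2 t=1 v=9: → [1,7); WM=-1
i=3 t=8 v=9: → [8,14); WM=6
i=4 t=8 v=1: → [8,14); WM=6
i=5 t=1 v=6: DROP (t<6-0); WM=6
i=6 t=9 v=9: → [8,15); WM=7
i=7 t=5 v=7: DROP (t<7-0); WM=7
i=8 t=11 v=5: → [8,17); WM=9
i=9 t=13 v=7: → [8,19); WM=11
i=10 t=16 v=8: → [8,22); WM=14
i=11 t=20 v=8: → [8,26); WM=18
i=12 t=18 v=5: → [8,26); WM=18
i=13 t=23 v=4: → [8,29); WM=21
i=14 t=23 v=9: → [8,29); WM=21
i=15 t=24 v=6: → [8,30); WM=22
i=16 t=24 v=8: → [8,30); WM=22
i=17 t=25 v=2: → [8,31); WM=23
i=18 t=22 v=3: DROP (t<23-0); WM=23
i=19 t=22 v=9: DROP (t<23-0); WM=23

5 7 18 19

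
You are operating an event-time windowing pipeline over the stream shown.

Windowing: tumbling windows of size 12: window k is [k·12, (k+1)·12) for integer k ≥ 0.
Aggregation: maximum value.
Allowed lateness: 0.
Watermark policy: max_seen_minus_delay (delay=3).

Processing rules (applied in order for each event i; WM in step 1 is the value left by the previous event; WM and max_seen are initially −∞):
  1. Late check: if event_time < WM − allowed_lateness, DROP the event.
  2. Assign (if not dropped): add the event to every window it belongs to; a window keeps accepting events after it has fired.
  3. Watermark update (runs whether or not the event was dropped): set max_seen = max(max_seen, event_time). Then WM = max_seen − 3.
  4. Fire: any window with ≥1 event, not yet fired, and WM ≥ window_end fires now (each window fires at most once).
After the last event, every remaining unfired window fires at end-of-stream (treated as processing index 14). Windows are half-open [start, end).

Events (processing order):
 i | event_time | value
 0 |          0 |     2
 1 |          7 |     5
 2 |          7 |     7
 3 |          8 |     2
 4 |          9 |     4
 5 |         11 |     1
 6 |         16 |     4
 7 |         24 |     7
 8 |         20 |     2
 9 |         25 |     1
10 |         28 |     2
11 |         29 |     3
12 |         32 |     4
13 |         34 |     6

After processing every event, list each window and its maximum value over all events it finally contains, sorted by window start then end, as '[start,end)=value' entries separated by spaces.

i=0 t=0 v=2: → [0,12); WM=-3
i=1 t=7 v=5: → [0,12); WM=4
i=2 t=7 v=7: → [0,12); WM=4
i=3 t=8 v=2: → [0,12); WM=5
i=4 t=9 v=4: → [0,12); WM=6
i=5 t=11 v=1: → [0,12); WM=8
i=6 t=16 v=4: → [12,24); WM=13; [0,12) fires=7
i=7 t=24 v=7: → [24,36); WM=21
i=8 t=20 v=2: DROP (t<21-0); WM=21
i=9 t=25 v=1: → [24,36); WM=22
i=10 t=28 v=2: → [24,36); WM=25; [12,24) fires=4
i=11 t=29 v=3: → [24,36); WM=26
i=12 t=32 v=4: → [24,36); WM=29
i=13 t=34 v=6: → [24,36); WM=31

[0,12)=7 [12,24)=4 [24,36)=7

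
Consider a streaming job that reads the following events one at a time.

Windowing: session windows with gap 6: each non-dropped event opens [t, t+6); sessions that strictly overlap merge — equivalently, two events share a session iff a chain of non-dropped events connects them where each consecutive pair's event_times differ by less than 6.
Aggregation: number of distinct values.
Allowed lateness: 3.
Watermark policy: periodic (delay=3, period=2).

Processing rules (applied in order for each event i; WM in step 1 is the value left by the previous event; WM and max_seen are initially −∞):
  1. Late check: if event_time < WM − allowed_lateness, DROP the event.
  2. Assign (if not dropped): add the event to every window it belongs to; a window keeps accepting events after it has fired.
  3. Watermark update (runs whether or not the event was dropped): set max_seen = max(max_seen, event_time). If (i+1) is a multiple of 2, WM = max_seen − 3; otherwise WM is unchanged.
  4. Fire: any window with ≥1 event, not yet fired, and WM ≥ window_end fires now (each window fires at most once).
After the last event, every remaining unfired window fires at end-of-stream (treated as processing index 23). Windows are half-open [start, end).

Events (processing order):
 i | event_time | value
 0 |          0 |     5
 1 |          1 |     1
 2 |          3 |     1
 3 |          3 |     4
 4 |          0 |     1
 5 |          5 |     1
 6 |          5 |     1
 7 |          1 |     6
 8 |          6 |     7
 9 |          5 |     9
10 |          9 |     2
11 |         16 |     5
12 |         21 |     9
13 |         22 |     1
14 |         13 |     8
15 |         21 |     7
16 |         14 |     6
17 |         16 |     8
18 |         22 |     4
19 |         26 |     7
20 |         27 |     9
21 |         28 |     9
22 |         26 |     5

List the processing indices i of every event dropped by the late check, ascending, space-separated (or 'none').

i=0 t=0 v=5: → [0,6); WM=−∞
i=1 t=1 v=1: → [0,7); WM=-2
i=2 t=3 v=1: → [0,9); WM=-2
i=3 t=3 v=4: → [0,9); WM=0
i=4 t=0 v=1: → [0,9); WM=0
i=5 t=5 v=1: → [0,11); WM=2
i=6 t=5 v=1: → [0,11); WM=2
i=7 t=1 v=6: → [0,11); WM=2
i=8 t=6 v=7: → [0,12); WM=2
i=9 t=5 v=9: → [0,12); WM=3
i=10 t=9 v=2: → [0,15); WM=3
i=11 t=16 v=5: → [16,22); WM=13
i=12 t=21 v=9: → [16,27); WM=13
i=13 t=22 v=1: → [16,28); WM=19
i=14 t=13 v=8: DROP (t<19-3); WM=19
i=15 t=21 v=7: → [16,28); WM=19
i=16 t=14 v=6: DROP (t<19-3); WM=19
i=17 t=16 v=8: → [16,28); WM=19
i=18 t=22 v=4: → [16,28); WM=19
i=19 t=26 v=7: → [16,32); WM=23
i=20 t=27 v=9: → [16,33); WM=23
i=21 t=28 v=9: → [16,34); WM=25
i=22 t=26 v=5: → [16,34); WM=25

14 16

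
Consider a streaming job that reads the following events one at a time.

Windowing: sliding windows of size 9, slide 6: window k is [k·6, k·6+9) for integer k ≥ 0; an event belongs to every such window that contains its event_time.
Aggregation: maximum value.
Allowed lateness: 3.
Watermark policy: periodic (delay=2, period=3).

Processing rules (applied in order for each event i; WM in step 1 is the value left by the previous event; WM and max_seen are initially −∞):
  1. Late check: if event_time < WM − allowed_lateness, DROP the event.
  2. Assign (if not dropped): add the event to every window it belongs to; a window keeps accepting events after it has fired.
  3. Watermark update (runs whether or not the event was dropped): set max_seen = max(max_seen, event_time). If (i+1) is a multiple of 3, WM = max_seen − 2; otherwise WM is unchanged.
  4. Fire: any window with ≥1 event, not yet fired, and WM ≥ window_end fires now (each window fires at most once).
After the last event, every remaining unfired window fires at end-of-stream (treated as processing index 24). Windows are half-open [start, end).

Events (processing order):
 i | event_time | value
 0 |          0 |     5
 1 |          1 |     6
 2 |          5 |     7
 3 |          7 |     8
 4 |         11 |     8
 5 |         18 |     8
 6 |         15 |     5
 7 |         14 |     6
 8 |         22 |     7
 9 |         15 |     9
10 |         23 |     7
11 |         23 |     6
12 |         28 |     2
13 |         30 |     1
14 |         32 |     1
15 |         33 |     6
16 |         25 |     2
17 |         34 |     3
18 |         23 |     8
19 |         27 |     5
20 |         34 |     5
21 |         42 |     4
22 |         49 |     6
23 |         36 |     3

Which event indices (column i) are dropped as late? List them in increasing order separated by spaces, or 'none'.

i=0 t=0 v=5: → [0,9); WM=−∞
i=1 t=1 v=6: → [0,9); WM=−∞
i=2 t=5 v=7: → [0,9); WM=3
i=3 t=7 v=8: → [6,15),[0,9); WM=3
i=4 t=11 v=8: → [6,15); WM=3
i=5 t=18 v=8: → [18,27),[12,21); WM=16; [0,9) fires=8 [6,15) fires=8
i=6 t=15 v=5: → [12,21); WM=16
i=7 t=14 v=6: → [12,21),[6,15); WM=16
i=8 t=22 v=7: → [18,27); WM=20
i=9 t=15 v=9: DROP (t<20-3); WM=20
i=10 t=23 v=7: → [18,27); WM=20
i=11 t=23 v=6: → [18,27); WM=21; [12,21) fires=8
i=12 t=28 v=2: → [24,33); WM=21
i=13 t=30 v=1: → [30,39),[24,33); WM=21
i=14 t=32 v=1: → [30,39),[24,33); WM=30; [18,27) fires=8
i=15 t=33 v=6: → [30,39); WM=30
i=16 t=25 v=2: DROP (t<30-3); WM=30
i=17 t=34 v=3: → [30,39); WM=32
i=18 t=23 v=8: DROP (t<32-3); WM=32
i=19 t=27 v=5: DROP (t<32-3); WM=32
i=20 t=34 v=5: → [30,39); WM=32
i=21 t=42 v=4: → [42,51),[36,45); WM=32
i=22 t=49 v=6: → [48,57),[42,51); WM=32
i=23 t=36 v=3: → [36,45),[30,39); WM=47; [24,33) fires=2 [30,39) fires=6 [36,45) fires=4

9 16 18 19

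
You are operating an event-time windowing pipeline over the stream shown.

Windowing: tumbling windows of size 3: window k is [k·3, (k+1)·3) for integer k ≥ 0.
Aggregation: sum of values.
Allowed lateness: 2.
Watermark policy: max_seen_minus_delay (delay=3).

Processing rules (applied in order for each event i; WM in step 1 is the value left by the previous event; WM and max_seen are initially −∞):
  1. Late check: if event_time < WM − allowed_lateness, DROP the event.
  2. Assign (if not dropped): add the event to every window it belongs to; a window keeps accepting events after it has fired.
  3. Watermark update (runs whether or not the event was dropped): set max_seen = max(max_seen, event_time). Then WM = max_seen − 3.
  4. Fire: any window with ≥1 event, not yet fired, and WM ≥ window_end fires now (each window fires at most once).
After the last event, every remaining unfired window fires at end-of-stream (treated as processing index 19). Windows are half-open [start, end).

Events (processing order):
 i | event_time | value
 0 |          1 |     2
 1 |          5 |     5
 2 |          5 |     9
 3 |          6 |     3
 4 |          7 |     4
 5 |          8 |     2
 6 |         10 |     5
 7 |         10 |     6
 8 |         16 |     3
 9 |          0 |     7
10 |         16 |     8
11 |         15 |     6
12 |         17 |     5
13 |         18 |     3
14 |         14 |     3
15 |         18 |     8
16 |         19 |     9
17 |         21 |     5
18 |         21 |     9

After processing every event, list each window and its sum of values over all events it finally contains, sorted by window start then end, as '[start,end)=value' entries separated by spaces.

[0,3)=2 [3,6)=14 [6,9)=9 [9,12)=11 [12,15)=3 [15,18)=22 [18,21)=20 [21,24)=14

i=0 t=1 v=2: → [0,3); WM=-2
i=1 t=5 v=5: → [3,6); WM=2
i=2 t=5 v=9: → [3,6); WM=2
i=3 t=6 v=3: → [6,9); WM=3; [0,3) fires=2
i=4 t=7 v=4: → [6,9); WM=4
i=5 t=8 v=2: → [6,9); WM=5
i=6 t=10 v=5: → [9,12); WM=7; [3,6) fires=14
i=7 t=10 v=6: → [9,12); WM=7
i=8 t=16 v=3: → [15,18); WM=13; [6,9) fires=9 [9,12) fires=11
i=9 t=0 v=7: DROP (t<13-2); WM=13
i=10 t=16 v=8: → [15,18); WM=13
i=11 t=15 v=6: → [15,18); WM=13
i=12 t=17 v=5: → [15,18); WM=14
i=13 t=18 v=3: → [18,21); WM=15
i=14 t=14 v=3: → [12,15); WM=15; [12,15) fires=3
i=15 t=18 v=8: → [18,21); WM=15
i=16 t=19 v=9: → [18,21); WM=16
i=17 t=21 v=5: → [21,24); WM=18; [15,18) fires=22
i=18 t=21 v=9: → [21,24); WM=18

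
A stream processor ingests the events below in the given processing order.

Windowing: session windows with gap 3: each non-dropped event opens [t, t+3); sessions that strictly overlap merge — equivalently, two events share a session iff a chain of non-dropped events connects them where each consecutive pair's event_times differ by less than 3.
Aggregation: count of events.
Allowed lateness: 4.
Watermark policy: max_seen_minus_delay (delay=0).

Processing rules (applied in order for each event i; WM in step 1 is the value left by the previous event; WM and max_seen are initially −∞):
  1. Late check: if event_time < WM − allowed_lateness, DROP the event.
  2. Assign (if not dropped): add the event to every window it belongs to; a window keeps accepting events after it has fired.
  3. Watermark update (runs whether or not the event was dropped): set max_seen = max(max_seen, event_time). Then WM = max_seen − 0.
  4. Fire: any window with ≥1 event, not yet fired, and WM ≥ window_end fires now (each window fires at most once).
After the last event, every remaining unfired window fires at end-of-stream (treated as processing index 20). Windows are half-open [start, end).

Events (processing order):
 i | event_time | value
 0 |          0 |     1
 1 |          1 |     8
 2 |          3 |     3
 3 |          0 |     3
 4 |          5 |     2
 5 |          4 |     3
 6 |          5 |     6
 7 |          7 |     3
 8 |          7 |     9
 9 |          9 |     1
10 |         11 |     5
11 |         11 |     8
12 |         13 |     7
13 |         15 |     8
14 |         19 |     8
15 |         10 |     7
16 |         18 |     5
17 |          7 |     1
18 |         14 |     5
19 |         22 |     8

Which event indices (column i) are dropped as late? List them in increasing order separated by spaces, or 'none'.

i=0 t=0 v=1: → [0,3); WM=0
i=1 t=1 v=8: → [0,4); WM=1
i=2 t=3 v=3: → [0,6); WM=3
i=3 t=0 v=3: → [0,6); WM=3
i=4 t=5 v=2: → [0,8); WM=5
i=5 t=4 v=3: → [0,8); WM=5
i=6 t=5 v=6: → [0,8); WM=5
i=7 t=7 v=3: → [0,10); WM=7
i=8 t=7 v=9: → [0,10); WM=7
i=9 t=9 v=1: → [0,12); WM=9
i=10 t=11 v=5: → [0,14); WM=11
i=11 t=11 v=8: → [0,14); WM=11
i=12 t=13 v=7: → [0,16); WM=13
i=13 t=15 v=8: → [0,18); WM=15
i=14 t=19 v=8: → [19,22); WM=19
i=15 t=10 v=7: DROP (t<19-4); WM=19
i=16 t=18 v=5: → [18,22); WM=19
i=17 t=7 v=1: DROP (t<19-4); WM=19
i=18 t=14 v=5: DROP (t<19-4); WM=19
i=19 t=22 v=8: → [22,25); WM=22

15 17 18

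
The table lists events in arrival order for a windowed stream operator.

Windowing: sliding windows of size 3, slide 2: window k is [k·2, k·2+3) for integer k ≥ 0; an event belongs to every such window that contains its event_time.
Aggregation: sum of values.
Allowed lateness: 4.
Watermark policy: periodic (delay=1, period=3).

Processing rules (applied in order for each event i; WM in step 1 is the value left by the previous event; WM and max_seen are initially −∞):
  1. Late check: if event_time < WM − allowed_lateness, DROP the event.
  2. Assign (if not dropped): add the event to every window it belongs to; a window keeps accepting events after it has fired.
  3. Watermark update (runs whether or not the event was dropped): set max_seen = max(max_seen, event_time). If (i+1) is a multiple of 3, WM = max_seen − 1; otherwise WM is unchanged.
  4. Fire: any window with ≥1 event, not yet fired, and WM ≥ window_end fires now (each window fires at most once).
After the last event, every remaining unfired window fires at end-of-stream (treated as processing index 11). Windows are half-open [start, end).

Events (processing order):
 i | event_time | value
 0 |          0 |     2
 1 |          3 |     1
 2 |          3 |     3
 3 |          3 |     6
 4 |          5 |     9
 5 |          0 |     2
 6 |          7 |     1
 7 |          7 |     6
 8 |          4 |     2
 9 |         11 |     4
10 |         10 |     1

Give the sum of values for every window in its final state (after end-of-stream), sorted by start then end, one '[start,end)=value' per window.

i=0 t=0 v=2: → [0,3); WM=−∞
i=1 t=3 v=1: → [2,5); WM=−∞
i=2 t=3 v=3: → [2,5); WM=2
i=3 t=3 v=6: → [2,5); WM=2
i=4 t=5 v=9: → [4,7); WM=2
i=5 t=0 v=2: → [0,3); WM=4; [0,3) fires=4
i=6 t=7 v=1: → [6,9); WM=4
i=7 t=7 v=6: → [6,9); WM=4
i=8 t=4 v=2: → [4,7),[2,5); WM=6; [2,5) fires=12
i=9 t=11 v=4: → [10,13); WM=6
i=10 t=10 v=1: → [10,13),[8,11); WM=6

[0,3)=4 [2,5)=12 [4,7)=11 [6,9)=7 [8,11)=1 [10,13)=5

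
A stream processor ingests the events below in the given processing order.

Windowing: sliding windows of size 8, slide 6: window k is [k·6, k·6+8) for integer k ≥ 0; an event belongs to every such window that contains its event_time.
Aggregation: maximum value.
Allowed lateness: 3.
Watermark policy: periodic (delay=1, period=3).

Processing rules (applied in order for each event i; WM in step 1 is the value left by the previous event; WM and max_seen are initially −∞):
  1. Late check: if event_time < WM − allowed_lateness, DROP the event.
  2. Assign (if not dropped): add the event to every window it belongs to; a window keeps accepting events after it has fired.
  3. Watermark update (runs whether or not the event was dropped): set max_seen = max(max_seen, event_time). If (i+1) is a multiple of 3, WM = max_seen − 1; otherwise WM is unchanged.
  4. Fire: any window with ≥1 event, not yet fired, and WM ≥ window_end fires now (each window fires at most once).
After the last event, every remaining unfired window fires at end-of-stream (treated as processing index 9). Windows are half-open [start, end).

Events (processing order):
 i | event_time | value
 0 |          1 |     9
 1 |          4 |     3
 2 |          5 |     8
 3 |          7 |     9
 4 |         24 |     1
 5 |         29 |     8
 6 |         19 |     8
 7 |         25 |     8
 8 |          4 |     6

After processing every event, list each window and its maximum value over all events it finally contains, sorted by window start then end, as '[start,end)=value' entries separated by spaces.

[0,8)=9 [6,14)=9 [18,26)=8 [24,32)=8

i=0 t=1 v=9: → [0,8); WM=−∞
i=1 t=4 v=3: → [0,8); WM=−∞
i=2 t=5 v=8: → [0,8); WM=4
i=3 t=7 v=9: → [6,14),[0,8); WM=4
i=4 t=24 v=1: → [24,32),[18,26); WM=4
i=5 t=29 v=8: → [24,32); WM=28; [0,8) fires=9 [6,14) fires=9 [18,26) fires=1
i=6 t=19 v=8: DROP (t<28-3); WM=28
i=7 t=25 v=8: → [24,32),[18,26); WM=28
i=8 t=4 v=6: DROP (t<28-3); WM=28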